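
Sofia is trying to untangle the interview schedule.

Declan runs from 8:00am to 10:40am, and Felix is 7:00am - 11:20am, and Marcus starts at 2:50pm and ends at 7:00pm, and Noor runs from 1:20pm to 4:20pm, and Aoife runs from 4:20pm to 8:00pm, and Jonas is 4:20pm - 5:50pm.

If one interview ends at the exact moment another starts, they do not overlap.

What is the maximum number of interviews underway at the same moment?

3

Sort all start/end points and keep a running count:
7:00am start Felix → 1
8:00am start Declan → 2
10:40am end Declan → 1
11:20am end Felix → 0
1:20pm start Noor → 1
2:50pm start Marcus → 2
4:20pm end Noor → 1
4:20pm start Aoife → 2
4:20pm start Jonas → 3
5:50pm end Jonas → 2
7:00pm end Marcus → 1
8:00pm end Aoife → 0
Peak is 3, at 4:20pm (Aoife, Jonas, Marcus).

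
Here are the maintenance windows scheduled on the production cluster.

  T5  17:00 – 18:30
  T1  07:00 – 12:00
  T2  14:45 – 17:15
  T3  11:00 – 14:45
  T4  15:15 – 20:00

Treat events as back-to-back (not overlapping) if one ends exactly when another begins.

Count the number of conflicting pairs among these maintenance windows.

Sorted by start: T1, T3, T2, T4, T5.
T3 starts before T1 ends → T1 and T3 overlap.
T2 starts after T1 ends — done with T1.
T2 starts exactly when T3 ends (back-to-back, no overlap) — done with T3.
T4 starts before T2 ends → T2 and T4 overlap.
T5 starts before T2 ends → T2 and T5 overlap.
T5 starts before T4 ends → T4 and T5 overlap.
Overlapping pairs: T1 & T3, T2 & T4, T2 & T5, T4 & T5 — 4 in total.

4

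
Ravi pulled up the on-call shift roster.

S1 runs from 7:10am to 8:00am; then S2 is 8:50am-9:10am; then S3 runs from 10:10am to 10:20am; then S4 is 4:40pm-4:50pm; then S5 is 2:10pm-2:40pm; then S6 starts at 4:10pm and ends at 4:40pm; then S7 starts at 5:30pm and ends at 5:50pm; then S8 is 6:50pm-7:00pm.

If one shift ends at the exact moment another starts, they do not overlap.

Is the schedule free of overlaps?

Two intervals overlap when each starts before the other ends.
Sorted by start: S1, S2, S3, S5, S6, S4, S7, S8.
S2 starts after S1 ends, so S1 has no further overlaps.
S3 starts after S2 ends, so S2 has no further overlaps.
S5 starts after S3 ends, so S3 has no further overlaps.
S6 starts after S5 ends, so S5 has no further overlaps.
S4 starts exactly when S6 ends (back-to-back, no overlap), so S6 has no further overlaps.
S7 starts after S4 ends, so S4 has no further overlaps.
S8 starts after S7 ends.
Every pair is clear; the schedule has no overlaps.

Yes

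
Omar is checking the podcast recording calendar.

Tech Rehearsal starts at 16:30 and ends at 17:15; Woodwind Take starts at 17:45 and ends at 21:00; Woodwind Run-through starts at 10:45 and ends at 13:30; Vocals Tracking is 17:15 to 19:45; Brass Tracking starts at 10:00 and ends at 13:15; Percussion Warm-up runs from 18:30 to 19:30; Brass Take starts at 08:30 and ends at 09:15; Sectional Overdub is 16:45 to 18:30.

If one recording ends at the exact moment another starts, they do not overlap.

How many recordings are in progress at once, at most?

3

Sweep the timeline, counting +1 at each start and −1 at each end (ends before starts at a tie):
08:30 start Brass Take → 1
09:15 end Brass Take → 0
10:00 start Brass Tracking → 1
10:45 start Woodwind Run-through → 2
13:15 end Brass Tracking → 1
13:30 end Woodwind Run-through → 0
16:30 start Tech Rehearsal → 1
16:45 start Sectional Overdub → 2
17:15 end Tech Rehearsal → 1
17:15 start Vocals Tracking → 2
17:45 start Woodwind Take → 3
18:30 end Sectional Overdub → 2
18:30 start Percussion Warm-up → 3
19:30 end Percussion Warm-up → 2
19:45 end Vocals Tracking → 1
21:00 end Woodwind Take → 0
Peak is 3, at 17:45 (Sectional Overdub, Vocals Tracking, Woodwind Take).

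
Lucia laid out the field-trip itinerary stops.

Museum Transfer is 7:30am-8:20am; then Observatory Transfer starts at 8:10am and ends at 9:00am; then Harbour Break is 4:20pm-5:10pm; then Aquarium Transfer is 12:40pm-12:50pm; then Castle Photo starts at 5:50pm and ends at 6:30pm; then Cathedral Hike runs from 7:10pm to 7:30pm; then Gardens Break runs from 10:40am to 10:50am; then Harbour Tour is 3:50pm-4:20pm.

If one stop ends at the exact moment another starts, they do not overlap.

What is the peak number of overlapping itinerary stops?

2

Sweep the timeline, counting +1 at each start and −1 at each end (ends before starts at a tie):
7:30am start Museum Transfer → 1
8:10am start Observatory Transfer → 2
8:20am end Museum Transfer → 1
9:00am end Observatory Transfer → 0
10:40am start Gardens Break → 1
10:50am end Gardens Break → 0
12:40pm start Aquarium Transfer → 1
12:50pm end Aquarium Transfer → 0
3:50pm start Harbour Tour → 1
4:20pm end Harbour Tour → 0
4:20pm start Harbour Break → 1
5:10pm end Harbour Break → 0
5:50pm start Castle Photo → 1
6:30pm end Castle Photo → 0
7:10pm start Cathedral Hike → 1
7:30pm end Cathedral Hike → 0
Peak is 2, at 8:10am (Museum Transfer, Observatory Transfer).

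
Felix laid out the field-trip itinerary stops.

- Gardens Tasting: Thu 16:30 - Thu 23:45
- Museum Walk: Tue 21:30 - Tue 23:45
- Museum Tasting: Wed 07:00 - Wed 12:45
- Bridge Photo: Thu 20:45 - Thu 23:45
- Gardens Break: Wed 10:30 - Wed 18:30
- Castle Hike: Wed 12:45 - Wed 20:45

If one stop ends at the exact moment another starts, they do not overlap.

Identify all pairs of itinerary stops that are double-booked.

Bridge Photo & Gardens Tasting, Castle Hike & Gardens Break, Gardens Break & Museum Tasting

Sorted by start: Museum Walk, Museum Tasting, Gardens Break, Castle Hike, Gardens Tasting, Bridge Photo.
Museum Tasting starts after Museum Walk ends; Museum Walk is clear from here.
Gardens Break starts before Museum Tasting ends → Museum Tasting and Gardens Break overlap.
Castle Hike starts exactly when Museum Tasting ends (back-to-back, no overlap); Museum Tasting is clear from here.
Castle Hike starts before Gardens Break ends → Gardens Break and Castle Hike overlap.
Gardens Tasting starts after Gardens Break ends; Gardens Break is clear from here.
Gardens Tasting starts after Castle Hike ends; Castle Hike is clear from here.
Bridge Photo starts before Gardens Tasting ends → Gardens Tasting and Bridge Photo overlap.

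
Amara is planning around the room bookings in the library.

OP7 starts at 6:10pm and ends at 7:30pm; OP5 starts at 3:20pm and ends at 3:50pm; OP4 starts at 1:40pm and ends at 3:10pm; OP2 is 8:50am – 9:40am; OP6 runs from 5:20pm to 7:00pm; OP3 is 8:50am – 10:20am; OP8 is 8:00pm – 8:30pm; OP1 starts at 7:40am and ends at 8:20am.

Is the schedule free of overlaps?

No

Sorted by start: OP1, OP2, OP3, OP4, OP5, OP6, OP7, OP8.
OP2 starts after OP1 ends, so nothing later overlaps OP1 either.
OP3 starts before OP2 ends → OP2 and OP3 overlap.
That's a conflict, so the schedule is not conflict-free.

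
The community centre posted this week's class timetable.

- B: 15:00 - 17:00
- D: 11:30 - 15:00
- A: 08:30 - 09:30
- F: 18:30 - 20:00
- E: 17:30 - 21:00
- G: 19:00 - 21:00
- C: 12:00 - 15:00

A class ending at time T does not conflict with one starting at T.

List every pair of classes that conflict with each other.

C & D, E & F, E & G, F & G

Sorted by start: A, D, C, B, E, F, G.
D starts after A ends — done with A.
C starts before D ends → D and C overlap.
B starts exactly when D ends (back-to-back, no overlap) — done with D.
B starts exactly when C ends (back-to-back, no overlap) — done with C.
E starts after B ends — done with B.
F starts before E ends → E and F overlap.
G starts before E ends → E and G overlap.
G starts before F ends → F and G overlap.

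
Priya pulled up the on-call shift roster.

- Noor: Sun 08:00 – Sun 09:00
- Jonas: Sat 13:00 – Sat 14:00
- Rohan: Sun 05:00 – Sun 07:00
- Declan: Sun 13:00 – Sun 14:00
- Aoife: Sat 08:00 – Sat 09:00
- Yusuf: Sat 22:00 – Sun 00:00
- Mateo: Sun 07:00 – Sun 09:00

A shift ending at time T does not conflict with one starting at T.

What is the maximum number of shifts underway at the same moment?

Walk through starts and ends in time order (an end at T is processed before a start at T):
Sat 08:00 start Aoife → 1
Sat 09:00 end Aoife → 0
Sat 13:00 start Jonas → 1
Sat 14:00 end Jonas → 0
Sat 22:00 start Yusuf → 1
Sun 00:00 end Yusuf → 0
Sun 05:00 start Rohan → 1
Sun 07:00 end Rohan → 0
Sun 07:00 start Mateo → 1
Sun 08:00 start Noor → 2
Sun 09:00 end Mateo → 1
Sun 09:00 end Noor → 0
Sun 13:00 start Declan → 1
Sun 14:00 end Declan → 0
Peak is 2, at Sun 08:00 (Mateo, Noor).

2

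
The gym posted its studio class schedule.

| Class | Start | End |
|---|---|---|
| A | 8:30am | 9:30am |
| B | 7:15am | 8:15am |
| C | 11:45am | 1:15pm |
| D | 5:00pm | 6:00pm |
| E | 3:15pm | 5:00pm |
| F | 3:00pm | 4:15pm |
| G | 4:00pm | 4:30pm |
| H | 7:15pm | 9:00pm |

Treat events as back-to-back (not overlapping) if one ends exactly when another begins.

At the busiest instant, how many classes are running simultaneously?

3

Sweep the timeline, counting +1 at each start and −1 at each end (ends before starts at a tie):
7:15am start B → 1
8:15am end B → 0
8:30am start A → 1
9:30am end A → 0
11:45am start C → 1
1:15pm end C → 0
3:00pm start F → 1
3:15pm start E → 2
4:00pm start G → 3
4:15pm end F → 2
4:30pm end G → 1
5:00pm end E → 0
5:00pm start D → 1
6:00pm end D → 0
7:15pm start H → 1
9:00pm end H → 0
Peak is 3, at 4:00pm (E, F, G).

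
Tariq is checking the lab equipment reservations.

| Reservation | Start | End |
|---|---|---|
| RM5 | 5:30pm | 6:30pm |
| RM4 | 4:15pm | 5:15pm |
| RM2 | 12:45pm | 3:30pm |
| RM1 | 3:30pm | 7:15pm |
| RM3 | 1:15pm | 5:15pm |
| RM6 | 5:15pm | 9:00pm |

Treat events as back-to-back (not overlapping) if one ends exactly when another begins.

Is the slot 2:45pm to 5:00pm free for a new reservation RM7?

RM2: starts 12:45pm before RM7 ends 5:00pm, and ends 3:30pm after RM7 starts 2:45pm → overlap.
RM3: starts 1:15pm before RM7 ends 5:00pm, and ends 5:15pm after RM7 starts 2:45pm → overlap.
RM1: starts 3:30pm before RM7 ends 5:00pm, and ends 7:15pm after RM7 starts 2:45pm → overlap.
RM4: starts 4:15pm before RM7 ends 5:00pm, and ends 5:15pm after RM7 starts 2:45pm → overlap.
RM6: starts 5:15pm at or after RM7 ends 5:00pm → clear.
RM5: starts 5:30pm at or after RM7 ends 5:00pm → clear.
RM7 overlaps RM1, RM2, RM3, RM4.

No — it overlaps RM1, RM2, RM3, RM4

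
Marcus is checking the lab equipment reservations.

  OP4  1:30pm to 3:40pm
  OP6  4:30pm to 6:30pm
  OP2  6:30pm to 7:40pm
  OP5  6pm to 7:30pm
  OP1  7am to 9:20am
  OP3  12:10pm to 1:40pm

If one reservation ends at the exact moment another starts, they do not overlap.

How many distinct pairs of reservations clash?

Two intervals overlap when each starts before the other ends.
Sorted by start: OP1, OP3, OP4, OP6, OP5, OP2.
OP3 starts after OP1 ends; OP1 is clear from here.
OP4 starts before OP3 ends → OP3 and OP4 overlap.
OP6 starts after OP3 ends; OP3 is clear from here.
OP6 starts after OP4 ends; OP4 is clear from here.
OP5 starts before OP6 ends → OP6 and OP5 overlap.
OP2 starts exactly when OP6 ends (back-to-back, no overlap).
OP2 starts before OP5 ends → OP5 and OP2 overlap.
Overlapping pairs: OP2 & OP5, OP3 & OP4, OP5 & OP6 — 3 in total.

3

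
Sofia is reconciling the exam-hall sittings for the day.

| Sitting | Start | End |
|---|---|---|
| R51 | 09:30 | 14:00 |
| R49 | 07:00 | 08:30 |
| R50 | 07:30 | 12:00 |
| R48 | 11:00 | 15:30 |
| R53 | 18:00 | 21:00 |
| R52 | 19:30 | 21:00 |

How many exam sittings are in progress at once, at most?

Walk through starts and ends in time order (an end at T is processed before a start at T):
07:00 start R49 → 1
07:30 start R50 → 2
08:30 end R49 → 1
09:30 start R51 → 2
11:00 start R48 → 3
12:00 end R50 → 2
14:00 end R51 → 1
15:30 end R48 → 0
18:00 start R53 → 1
19:30 start R52 → 2
21:00 end R52 → 1
21:00 end R53 → 0
Peak is 3, at 11:00 (R48, R50, R51).

3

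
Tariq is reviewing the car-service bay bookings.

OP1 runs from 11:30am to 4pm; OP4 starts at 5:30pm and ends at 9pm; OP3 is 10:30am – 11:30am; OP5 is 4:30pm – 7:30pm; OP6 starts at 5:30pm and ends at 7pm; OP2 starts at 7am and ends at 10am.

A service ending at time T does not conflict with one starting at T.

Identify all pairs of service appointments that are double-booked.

Check each pair: they overlap iff neither finishes before the other starts.
Sorted by start: OP2, OP3, OP1, OP5, OP4, OP6.
OP3 starts after OP2 ends, so nothing later overlaps OP2 either.
OP1 starts exactly when OP3 ends (back-to-back, no overlap), so nothing later overlaps OP3 either.
OP5 starts after OP1 ends, so nothing later overlaps OP1 either.
OP4 starts before OP5 ends → OP5 and OP4 overlap.
OP6 starts before OP5 ends → OP5 and OP6 overlap.
OP6 starts before OP4 ends → OP4 and OP6 overlap.

OP4 & OP5, OP4 & OP6, OP5 & OP6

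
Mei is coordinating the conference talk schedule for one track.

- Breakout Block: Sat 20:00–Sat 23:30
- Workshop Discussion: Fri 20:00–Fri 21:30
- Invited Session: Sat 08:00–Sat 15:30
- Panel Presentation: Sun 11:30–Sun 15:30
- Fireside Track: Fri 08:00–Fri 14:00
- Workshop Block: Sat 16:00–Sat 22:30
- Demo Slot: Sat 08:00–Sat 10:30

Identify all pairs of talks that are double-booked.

Breakout Block & Workshop Block, Demo Slot & Invited Session

Two intervals overlap when each starts before the other ends.
Sorted by start: Fireside Track, Workshop Discussion, Demo Slot, Invited Session, Workshop Block, Breakout Block, Panel Presentation.
Workshop Discussion starts after Fireside Track ends, so nothing later overlaps Fireside Track either.
Demo Slot starts after Workshop Discussion ends, so nothing later overlaps Workshop Discussion either.
Invited Session starts before Demo Slot ends → Demo Slot and Invited Session overlap.
Workshop Block starts after Demo Slot ends, so nothing later overlaps Demo Slot either.
Workshop Block starts after Invited Session ends, so nothing later overlaps Invited Session either.
Breakout Block starts before Workshop Block ends → Workshop Block and Breakout Block overlap.
Panel Presentation starts after Workshop Block ends.
Panel Presentation starts after Breakout Block ends.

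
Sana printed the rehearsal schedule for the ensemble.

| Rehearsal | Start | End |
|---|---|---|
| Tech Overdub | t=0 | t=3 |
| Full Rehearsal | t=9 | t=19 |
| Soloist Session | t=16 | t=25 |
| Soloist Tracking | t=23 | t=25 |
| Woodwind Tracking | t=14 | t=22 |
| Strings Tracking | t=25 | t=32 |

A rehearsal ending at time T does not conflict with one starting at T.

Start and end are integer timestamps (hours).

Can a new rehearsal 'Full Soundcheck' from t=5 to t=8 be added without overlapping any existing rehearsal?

Yes — the slot is free

Tech Overdub: ends t=3 at or before Full Soundcheck starts t=5 → clear.
Full Rehearsal: starts t=9 at or after Full Soundcheck ends t=8 → clear.
Woodwind Tracking: starts t=14 at or after Full Soundcheck ends t=8 → clear.
Soloist Session: starts t=16 at or after Full Soundcheck ends t=8 → clear.
Soloist Tracking: starts t=23 at or after Full Soundcheck ends t=8 → clear.
Strings Tracking: starts t=25 at or after Full Soundcheck ends t=8 → clear.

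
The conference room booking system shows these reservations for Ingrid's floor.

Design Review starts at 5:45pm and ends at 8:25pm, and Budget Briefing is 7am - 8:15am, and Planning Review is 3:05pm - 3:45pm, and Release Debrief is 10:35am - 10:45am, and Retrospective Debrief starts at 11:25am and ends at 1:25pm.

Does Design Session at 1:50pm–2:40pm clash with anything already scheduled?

Budget Briefing: ends 8:15am at or before Design Session starts 1:50pm → clear.
Release Debrief: ends 10:45am at or before Design Session starts 1:50pm → clear.
Retrospective Debrief: ends 1:25pm at or before Design Session starts 1:50pm → clear.
Planning Review: starts 3:05pm at or after Design Session ends 2:40pm → clear.
Design Review: starts 5:45pm at or after Design Session ends 2:40pm → clear.

No — it doesn't clash with anything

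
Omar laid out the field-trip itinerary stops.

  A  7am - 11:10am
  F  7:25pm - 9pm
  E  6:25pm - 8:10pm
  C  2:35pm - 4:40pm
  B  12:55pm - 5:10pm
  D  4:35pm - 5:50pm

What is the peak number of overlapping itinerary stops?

3

Sweep the timeline, counting +1 at each start and −1 at each end (ends before starts at a tie):
7am start A → 1
11:10am end A → 0
12:55pm start B → 1
2:35pm start C → 2
4:35pm start D → 3
4:40pm end C → 2
5:10pm end B → 1
5:50pm end D → 0
6:25pm start E → 1
7:25pm start F → 2
8:10pm end E → 1
9pm end F → 0
Peak is 3, at 4:35pm (B, C, D).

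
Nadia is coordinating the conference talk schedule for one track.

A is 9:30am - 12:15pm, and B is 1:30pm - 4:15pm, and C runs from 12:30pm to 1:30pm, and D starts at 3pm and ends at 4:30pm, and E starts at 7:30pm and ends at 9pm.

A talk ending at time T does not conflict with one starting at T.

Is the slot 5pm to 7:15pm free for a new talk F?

A: ends 12:15pm at or before F starts 5pm → clear.
C: ends 1:30pm at or before F starts 5pm → clear.
B: ends 4:15pm at or before F starts 5pm → clear.
D: ends 4:30pm at or before F starts 5pm → clear.
E: starts 7:30pm at or after F ends 7:15pm → clear.

Yes — the slot is free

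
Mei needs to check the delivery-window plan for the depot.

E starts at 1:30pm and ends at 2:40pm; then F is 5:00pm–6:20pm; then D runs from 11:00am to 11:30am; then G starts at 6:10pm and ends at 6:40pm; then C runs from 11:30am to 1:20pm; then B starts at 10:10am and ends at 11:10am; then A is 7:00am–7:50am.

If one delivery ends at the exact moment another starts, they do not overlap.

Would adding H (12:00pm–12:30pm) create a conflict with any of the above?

Yes — it overlaps C

A: ends 7:50am at or before H starts 12:00pm → clear.
B: ends 11:10am at or before H starts 12:00pm → clear.
D: ends 11:30am at or before H starts 12:00pm → clear.
C: starts 11:30am before H ends 12:30pm, and ends 1:20pm after H starts 12:00pm → overlap.
E: starts 1:30pm at or after H ends 12:30pm → clear.
F: starts 5:00pm at or after H ends 12:30pm → clear.
G: starts 6:10pm at or after H ends 12:30pm → clear.
H overlaps C.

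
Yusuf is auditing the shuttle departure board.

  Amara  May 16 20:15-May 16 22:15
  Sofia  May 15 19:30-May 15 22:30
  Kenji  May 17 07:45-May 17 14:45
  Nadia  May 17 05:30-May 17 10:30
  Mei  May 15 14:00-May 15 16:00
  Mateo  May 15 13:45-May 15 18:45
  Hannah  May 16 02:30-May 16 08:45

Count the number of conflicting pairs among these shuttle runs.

Sorted by start: Mateo, Mei, Sofia, Hannah, Amara, Nadia, Kenji.
Mei starts before Mateo ends → Mateo and Mei overlap.
Sofia starts after Mateo ends — done with Mateo.
Sofia starts after Mei ends — done with Mei.
Hannah starts after Sofia ends — done with Sofia.
Amara starts after Hannah ends — done with Hannah.
Nadia starts after Amara ends — done with Amara.
Kenji starts before Nadia ends → Nadia and Kenji overlap.
Overlapping pairs: Kenji & Nadia, Mateo & Mei — 2 in total.

2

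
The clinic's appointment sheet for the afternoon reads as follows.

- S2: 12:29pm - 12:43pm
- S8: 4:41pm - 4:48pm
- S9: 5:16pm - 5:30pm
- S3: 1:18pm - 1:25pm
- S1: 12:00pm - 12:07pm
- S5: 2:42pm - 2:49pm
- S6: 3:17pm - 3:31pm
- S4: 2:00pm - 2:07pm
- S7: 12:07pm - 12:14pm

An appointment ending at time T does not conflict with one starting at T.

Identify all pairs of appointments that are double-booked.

Sorted by start: S1, S7, S2, S3, S4, S5, S6, S8, S9.
S7 starts exactly when S1 ends (back-to-back, no overlap), so S1 has no further overlaps.
S2 starts after S7 ends, so S7 has no further overlaps.
S3 starts after S2 ends, so S2 has no further overlaps.
S4 starts after S3 ends, so S3 has no further overlaps.
S5 starts after S4 ends, so S4 has no further overlaps.
S6 starts after S5 ends, so S5 has no further overlaps.
S8 starts after S6 ends, so S6 has no further overlaps.
S9 starts after S8 ends.

no overlapping pairs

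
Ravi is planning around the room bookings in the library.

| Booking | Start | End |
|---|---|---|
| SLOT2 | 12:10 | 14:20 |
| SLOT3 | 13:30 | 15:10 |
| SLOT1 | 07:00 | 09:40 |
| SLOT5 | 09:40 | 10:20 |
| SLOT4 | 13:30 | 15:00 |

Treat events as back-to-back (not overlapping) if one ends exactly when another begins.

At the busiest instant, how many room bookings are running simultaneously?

Sort all start/end points and keep a running count:
07:00 start SLOT1 → 1
09:40 end SLOT1 → 0
09:40 start SLOT5 → 1
10:20 end SLOT5 → 0
12:10 start SLOT2 → 1
13:30 start SLOT3 → 2
13:30 start SLOT4 → 3
14:20 end SLOT2 → 2
15:00 end SLOT4 → 1
15:10 end SLOT3 → 0
Peak is 3, at 13:30 (SLOT2, SLOT3, SLOT4).

3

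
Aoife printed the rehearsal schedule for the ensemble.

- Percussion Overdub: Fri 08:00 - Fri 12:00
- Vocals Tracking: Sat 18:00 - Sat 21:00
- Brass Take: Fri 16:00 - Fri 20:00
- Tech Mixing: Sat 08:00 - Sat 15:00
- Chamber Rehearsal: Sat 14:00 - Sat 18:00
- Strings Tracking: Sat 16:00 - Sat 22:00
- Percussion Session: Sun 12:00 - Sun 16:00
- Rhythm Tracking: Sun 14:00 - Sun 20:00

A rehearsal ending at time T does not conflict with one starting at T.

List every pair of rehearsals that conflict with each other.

Sorted by start: Percussion Overdub, Brass Take, Tech Mixing, Chamber Rehearsal, Strings Tracking, Vocals Tracking, Percussion Session, Rhythm Tracking.
Brass Take starts after Percussion Overdub ends, so Percussion Overdub has no further overlaps.
Tech Mixing starts after Brass Take ends, so Brass Take has no further overlaps.
Chamber Rehearsal starts before Tech Mixing ends → Tech Mixing and Chamber Rehearsal overlap.
Strings Tracking starts after Tech Mixing ends, so Tech Mixing has no further overlaps.
Strings Tracking starts before Chamber Rehearsal ends → Chamber Rehearsal and Strings Tracking overlap.
Vocals Tracking starts exactly when Chamber Rehearsal ends (back-to-back, no overlap), so Chamber Rehearsal has no further overlaps.
Vocals Tracking starts before Strings Tracking ends → Strings Tracking and Vocals Tracking overlap.
Percussion Session starts after Strings Tracking ends, so Strings Tracking has no further overlaps.
Percussion Session starts after Vocals Tracking ends, so Vocals Tracking has no further overlaps.
Rhythm Tracking starts before Percussion Session ends → Percussion Session and Rhythm Tracking overlap.

Chamber Rehearsal & Strings Tracking, Chamber Rehearsal & Tech Mixing, Percussion Session & Rhythm Tracking, Strings Tracking & Vocals Tracking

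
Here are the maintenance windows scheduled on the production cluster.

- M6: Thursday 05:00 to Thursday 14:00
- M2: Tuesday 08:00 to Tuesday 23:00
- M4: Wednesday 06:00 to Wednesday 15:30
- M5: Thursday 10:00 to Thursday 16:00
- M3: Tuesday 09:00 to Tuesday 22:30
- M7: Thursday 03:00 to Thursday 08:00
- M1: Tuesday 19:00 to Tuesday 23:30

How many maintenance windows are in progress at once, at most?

Sort all start/end points and keep a running count:
Tuesday 08:00 start M2 → 1
Tuesday 09:00 start M3 → 2
Tuesday 19:00 start M1 → 3
Tuesday 22:30 end M3 → 2
Tuesday 23:00 end M2 → 1
Tuesday 23:30 end M1 → 0
Wednesday 06:00 start M4 → 1
Wednesday 15:30 end M4 → 0
Thursday 03:00 start M7 → 1
Thursday 05:00 start M6 → 2
Thursday 08:00 end M7 → 1
Thursday 10:00 start M5 → 2
Thursday 14:00 end M6 → 1
Thursday 16:00 end M5 → 0
Peak is 3, at Tuesday 19:00 (M1, M2, M3).

3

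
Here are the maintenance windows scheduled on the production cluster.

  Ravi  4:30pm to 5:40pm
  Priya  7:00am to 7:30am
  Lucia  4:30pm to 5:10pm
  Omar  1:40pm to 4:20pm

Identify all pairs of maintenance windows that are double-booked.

Lucia & Ravi

Check each pair: they overlap iff neither finishes before the other starts.
Sorted by start: Priya, Omar, Ravi, Lucia.
Omar starts after Priya ends; Priya is clear from here.
Ravi starts after Omar ends; Omar is clear from here.
Lucia starts before Ravi ends → Ravi and Lucia overlap.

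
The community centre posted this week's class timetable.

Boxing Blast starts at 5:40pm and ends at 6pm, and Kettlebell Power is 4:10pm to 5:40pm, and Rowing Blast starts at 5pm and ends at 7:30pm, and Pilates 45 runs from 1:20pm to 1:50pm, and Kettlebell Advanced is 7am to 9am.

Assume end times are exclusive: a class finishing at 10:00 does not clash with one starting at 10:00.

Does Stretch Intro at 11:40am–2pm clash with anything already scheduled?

Yes — it overlaps Pilates 45

Kettlebell Advanced: ends 9am at or before Stretch Intro starts 11:40am → clear.
Pilates 45: starts 1:20pm before Stretch Intro ends 2pm, and ends 1:50pm after Stretch Intro starts 11:40am → overlap.
Kettlebell Power: starts 4:10pm at or after Stretch Intro ends 2pm → clear.
Rowing Blast: starts 5pm at or after Stretch Intro ends 2pm → clear.
Boxing Blast: starts 5:40pm at or after Stretch Intro ends 2pm → clear.
Stretch Intro overlaps Pilates 45.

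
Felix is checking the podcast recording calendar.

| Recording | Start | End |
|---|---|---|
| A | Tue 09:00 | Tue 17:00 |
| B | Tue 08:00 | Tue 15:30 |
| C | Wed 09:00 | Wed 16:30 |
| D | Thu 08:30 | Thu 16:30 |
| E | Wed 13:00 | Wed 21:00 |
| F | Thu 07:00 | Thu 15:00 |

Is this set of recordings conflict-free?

No

Sorted by start: B, A, C, E, F, D.
A starts before B ends → B and A overlap.
That's a conflict, so the schedule is not conflict-free.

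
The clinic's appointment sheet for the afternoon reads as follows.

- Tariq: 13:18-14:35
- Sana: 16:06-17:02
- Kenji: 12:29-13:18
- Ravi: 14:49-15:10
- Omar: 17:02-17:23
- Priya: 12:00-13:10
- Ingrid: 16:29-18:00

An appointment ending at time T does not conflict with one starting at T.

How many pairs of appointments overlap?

Sorted by start: Priya, Kenji, Tariq, Ravi, Sana, Ingrid, Omar.
Kenji starts before Priya ends → Priya and Kenji overlap.
Tariq starts after Priya ends; Priya is clear from here.
Tariq starts exactly when Kenji ends (back-to-back, no overlap); Kenji is clear from here.
Ravi starts after Tariq ends; Tariq is clear from here.
Sana starts after Ravi ends; Ravi is clear from here.
Ingrid starts before Sana ends → Sana and Ingrid overlap.
Omar starts exactly when Sana ends (back-to-back, no overlap).
Omar starts before Ingrid ends → Ingrid and Omar overlap.
Overlapping pairs: Ingrid & Omar, Ingrid & Sana, Kenji & Priya — 3 in total.

3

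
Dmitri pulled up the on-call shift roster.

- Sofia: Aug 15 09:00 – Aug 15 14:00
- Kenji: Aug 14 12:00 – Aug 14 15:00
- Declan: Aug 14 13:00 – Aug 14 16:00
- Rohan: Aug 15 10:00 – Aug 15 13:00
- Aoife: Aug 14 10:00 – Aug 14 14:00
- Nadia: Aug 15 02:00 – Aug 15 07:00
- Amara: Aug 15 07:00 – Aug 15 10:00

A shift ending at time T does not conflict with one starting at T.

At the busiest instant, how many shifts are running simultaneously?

Sort all start/end points and keep a running count:
Aug 14 10:00 start Aoife → 1
Aug 14 12:00 start Kenji → 2
Aug 14 13:00 start Declan → 3
Aug 14 14:00 end Aoife → 2
Aug 14 15:00 end Kenji → 1
Aug 14 16:00 end Declan → 0
Aug 15 02:00 start Nadia → 1
Aug 15 07:00 end Nadia → 0
Aug 15 07:00 start Amara → 1
Aug 15 09:00 start Sofia → 2
Aug 15 10:00 end Amara → 1
Aug 15 10:00 start Rohan → 2
Aug 15 13:00 end Rohan → 1
Aug 15 14:00 end Sofia → 0
Peak is 3, at Aug 14 13:00 (Aoife, Declan, Kenji).

3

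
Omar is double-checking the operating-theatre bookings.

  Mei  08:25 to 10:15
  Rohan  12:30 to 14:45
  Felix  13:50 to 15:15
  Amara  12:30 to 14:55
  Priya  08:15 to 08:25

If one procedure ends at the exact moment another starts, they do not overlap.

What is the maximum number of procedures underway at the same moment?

Sweep the timeline, counting +1 at each start and −1 at each end (ends before starts at a tie):
08:15 start Priya → 1
08:25 end Priya → 0
08:25 start Mei → 1
10:15 end Mei → 0
12:30 start Amara → 1
12:30 start Rohan → 2
13:50 start Felix → 3
14:45 end Rohan → 2
14:55 end Amara → 1
15:15 end Felix → 0
Peak is 3, at 13:50 (Amara, Felix, Rohan).

3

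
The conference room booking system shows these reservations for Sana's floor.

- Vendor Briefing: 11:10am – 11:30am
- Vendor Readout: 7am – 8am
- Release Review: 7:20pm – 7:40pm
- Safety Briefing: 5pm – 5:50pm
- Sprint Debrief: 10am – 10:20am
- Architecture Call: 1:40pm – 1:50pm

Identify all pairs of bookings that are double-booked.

no overlapping pairs

Sorted by start: Vendor Readout, Sprint Debrief, Vendor Briefing, Architecture Call, Safety Briefing, Release Review.
Sprint Debrief starts after Vendor Readout ends; Vendor Readout is clear from here.
Vendor Briefing starts after Sprint Debrief ends; Sprint Debrief is clear from here.
Architecture Call starts after Vendor Briefing ends; Vendor Briefing is clear from here.
Safety Briefing starts after Architecture Call ends; Architecture Call is clear from here.
Release Review starts after Safety Briefing ends.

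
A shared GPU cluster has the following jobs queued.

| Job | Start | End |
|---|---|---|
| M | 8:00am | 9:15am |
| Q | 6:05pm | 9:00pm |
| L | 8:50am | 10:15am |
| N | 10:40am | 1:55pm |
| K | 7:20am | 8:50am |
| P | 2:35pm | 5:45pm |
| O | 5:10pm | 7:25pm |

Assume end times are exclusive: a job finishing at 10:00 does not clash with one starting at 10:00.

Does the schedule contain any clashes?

Sorted by start: K, M, L, N, P, O, Q.
M starts before K ends → K and M overlap.
That's a conflict, so the schedule is not conflict-free.

Yes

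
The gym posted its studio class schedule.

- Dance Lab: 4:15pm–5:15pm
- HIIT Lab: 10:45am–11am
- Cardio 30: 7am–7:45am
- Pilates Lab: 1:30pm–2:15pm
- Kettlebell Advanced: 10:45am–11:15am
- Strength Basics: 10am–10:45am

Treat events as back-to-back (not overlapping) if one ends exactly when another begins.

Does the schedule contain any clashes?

Sorted by start: Cardio 30, Strength Basics, HIIT Lab, Kettlebell Advanced, Pilates Lab, Dance Lab.
Strength Basics starts after Cardio 30 ends; Cardio 30 is clear from here.
HIIT Lab starts exactly when Strength Basics ends (back-to-back, no overlap); Strength Basics is clear from here.
Kettlebell Advanced starts before HIIT Lab ends → HIIT Lab and Kettlebell Advanced overlap.
That's a conflict, so the schedule is not conflict-free.

Yes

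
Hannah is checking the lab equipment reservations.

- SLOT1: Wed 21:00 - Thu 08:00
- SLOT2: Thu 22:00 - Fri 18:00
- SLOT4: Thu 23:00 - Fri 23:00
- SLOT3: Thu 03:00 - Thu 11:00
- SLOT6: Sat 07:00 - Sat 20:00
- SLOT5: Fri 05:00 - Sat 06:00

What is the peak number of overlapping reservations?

3

Sweep the timeline, counting +1 at each start and −1 at each end (ends before starts at a tie):
Wed 21:00 start SLOT1 → 1
Thu 03:00 start SLOT3 → 2
Thu 08:00 end SLOT1 → 1
Thu 11:00 end SLOT3 → 0
Thu 22:00 start SLOT2 → 1
Thu 23:00 start SLOT4 → 2
Fri 05:00 start SLOT5 → 3
Fri 18:00 end SLOT2 → 2
Fri 23:00 end SLOT4 → 1
Sat 06:00 end SLOT5 → 0
Sat 07:00 start SLOT6 → 1
Sat 20:00 end SLOT6 → 0
Peak is 3, at Fri 05:00 (SLOT2, SLOT4, SLOT5).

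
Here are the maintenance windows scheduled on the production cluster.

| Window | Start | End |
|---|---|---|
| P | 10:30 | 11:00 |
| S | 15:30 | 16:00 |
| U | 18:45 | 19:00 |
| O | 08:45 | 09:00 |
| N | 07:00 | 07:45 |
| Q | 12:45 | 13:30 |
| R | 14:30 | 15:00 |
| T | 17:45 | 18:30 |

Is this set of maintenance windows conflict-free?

Sorted by start: N, O, P, Q, R, S, T, U.
O starts after N ends, so nothing later overlaps N either.
P starts after O ends, so nothing later overlaps O either.
Q starts after P ends, so nothing later overlaps P either.
R starts after Q ends, so nothing later overlaps Q either.
S starts after R ends, so nothing later overlaps R either.
T starts after S ends, so nothing later overlaps S either.
U starts after T ends.
Every pair is clear; the schedule has no overlaps.

Yes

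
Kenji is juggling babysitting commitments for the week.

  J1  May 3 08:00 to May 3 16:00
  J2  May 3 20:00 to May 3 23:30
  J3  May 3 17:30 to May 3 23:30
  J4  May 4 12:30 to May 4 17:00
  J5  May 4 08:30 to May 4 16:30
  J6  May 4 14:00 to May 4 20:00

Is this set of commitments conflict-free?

No

Sorted by start: J1, J3, J2, J5, J4, J6.
J3 starts after J1 ends, so nothing later overlaps J1 either.
J2 starts before J3 ends → J3 and J2 overlap.
That's a conflict, so the schedule is not conflict-free.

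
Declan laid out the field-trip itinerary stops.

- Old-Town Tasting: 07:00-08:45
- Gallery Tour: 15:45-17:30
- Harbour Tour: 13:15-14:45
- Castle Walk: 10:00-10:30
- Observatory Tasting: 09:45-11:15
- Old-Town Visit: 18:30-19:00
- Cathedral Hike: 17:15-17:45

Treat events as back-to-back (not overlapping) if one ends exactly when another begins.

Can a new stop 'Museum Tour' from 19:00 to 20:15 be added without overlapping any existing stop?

Yes — the slot is free

Old-Town Tasting: ends 08:45 at or before Museum Tour starts 19:00 → clear.
Observatory Tasting: ends 11:15 at or before Museum Tour starts 19:00 → clear.
Castle Walk: ends 10:30 at or before Museum Tour starts 19:00 → clear.
Harbour Tour: ends 14:45 at or before Museum Tour starts 19:00 → clear.
Gallery Tour: ends 17:30 at or before Museum Tour starts 19:00 → clear.
Cathedral Hike: ends 17:45 at or before Museum Tour starts 19:00 → clear.
Old-Town Visit: ends 19:00 at or before Museum Tour starts 19:00 → clear.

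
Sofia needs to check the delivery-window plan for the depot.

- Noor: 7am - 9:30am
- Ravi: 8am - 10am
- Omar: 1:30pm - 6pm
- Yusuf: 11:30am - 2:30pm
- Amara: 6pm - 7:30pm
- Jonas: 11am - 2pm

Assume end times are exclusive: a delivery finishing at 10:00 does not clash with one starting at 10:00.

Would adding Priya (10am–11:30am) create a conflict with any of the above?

Noor: ends 9:30am at or before Priya starts 10am → clear.
Ravi: ends 10am at or before Priya starts 10am → clear.
Jonas: starts 11am before Priya ends 11:30am, and ends 2pm after Priya starts 10am → overlap.
Yusuf: starts 11:30am at or after Priya ends 11:30am → clear.
Omar: starts 1:30pm at or after Priya ends 11:30am → clear.
Amara: starts 6pm at or after Priya ends 11:30am → clear.
Priya overlaps Jonas.

Yes — it overlaps Jonas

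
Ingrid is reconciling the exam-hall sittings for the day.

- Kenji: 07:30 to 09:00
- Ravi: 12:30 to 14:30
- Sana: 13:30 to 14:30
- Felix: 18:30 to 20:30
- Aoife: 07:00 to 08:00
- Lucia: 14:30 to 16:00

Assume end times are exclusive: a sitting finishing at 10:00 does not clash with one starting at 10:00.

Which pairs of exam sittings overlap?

Sorted by start: Aoife, Kenji, Ravi, Sana, Lucia, Felix.
Kenji starts before Aoife ends → Aoife and Kenji overlap.
Ravi starts after Aoife ends — done with Aoife.
Ravi starts after Kenji ends — done with Kenji.
Sana starts before Ravi ends → Ravi and Sana overlap.
Lucia starts exactly when Ravi ends (back-to-back, no overlap) — done with Ravi.
Lucia starts exactly when Sana ends (back-to-back, no overlap) — done with Sana.
Felix starts after Lucia ends.

Aoife & Kenji, Ravi & Sana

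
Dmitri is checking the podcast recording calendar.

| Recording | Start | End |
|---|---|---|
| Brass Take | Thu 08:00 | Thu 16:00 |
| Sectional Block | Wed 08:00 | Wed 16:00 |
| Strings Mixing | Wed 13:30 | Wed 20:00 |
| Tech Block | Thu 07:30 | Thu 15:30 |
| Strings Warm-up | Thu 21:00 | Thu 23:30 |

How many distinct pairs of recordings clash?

Check each pair: they overlap iff neither finishes before the other starts.
Sorted by start: Sectional Block, Strings Mixing, Tech Block, Brass Take, Strings Warm-up.
Strings Mixing starts before Sectional Block ends → Sectional Block and Strings Mixing overlap.
Tech Block starts after Sectional Block ends — done with Sectional Block.
Tech Block starts after Strings Mixing ends — done with Strings Mixing.
Brass Take starts before Tech Block ends → Tech Block and Brass Take overlap.
Strings Warm-up starts after Tech Block ends.
Strings Warm-up starts after Brass Take ends.
Overlapping pairs: Brass Take & Tech Block, Sectional Block & Strings Mixing — 2 in total.

2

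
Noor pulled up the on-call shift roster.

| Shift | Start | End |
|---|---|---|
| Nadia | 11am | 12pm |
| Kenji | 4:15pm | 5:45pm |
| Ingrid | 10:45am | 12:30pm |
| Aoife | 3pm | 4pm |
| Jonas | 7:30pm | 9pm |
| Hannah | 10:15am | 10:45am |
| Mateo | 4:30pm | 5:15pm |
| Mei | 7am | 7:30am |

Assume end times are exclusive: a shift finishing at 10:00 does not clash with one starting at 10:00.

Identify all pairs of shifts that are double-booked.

Ingrid & Nadia, Kenji & Mateo

Sorted by start: Mei, Hannah, Ingrid, Nadia, Aoife, Kenji, Mateo, Jonas.
Hannah starts after Mei ends — done with Mei.
Ingrid starts exactly when Hannah ends (back-to-back, no overlap) — done with Hannah.
Nadia starts before Ingrid ends → Ingrid and Nadia overlap.
Aoife starts after Ingrid ends — done with Ingrid.
Aoife starts after Nadia ends — done with Nadia.
Kenji starts after Aoife ends — done with Aoife.
Mateo starts before Kenji ends → Kenji and Mateo overlap.
Jonas starts after Kenji ends.
Jonas starts after Mateo ends.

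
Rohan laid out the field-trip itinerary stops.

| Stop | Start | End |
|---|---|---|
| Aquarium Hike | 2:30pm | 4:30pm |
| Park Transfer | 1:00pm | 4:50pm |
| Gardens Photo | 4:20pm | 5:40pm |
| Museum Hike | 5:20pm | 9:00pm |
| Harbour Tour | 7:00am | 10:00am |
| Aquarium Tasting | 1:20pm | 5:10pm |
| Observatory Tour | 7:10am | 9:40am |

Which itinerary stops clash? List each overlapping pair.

Two intervals overlap when each starts before the other ends.
Sorted by start: Harbour Tour, Observatory Tour, Park Transfer, Aquarium Tasting, Aquarium Hike, Gardens Photo, Museum Hike.
Observatory Tour starts before Harbour Tour ends → Harbour Tour and Observatory Tour overlap.
Park Transfer starts after Harbour Tour ends, so Harbour Tour has no further overlaps.
Park Transfer starts after Observatory Tour ends, so Observatory Tour has no further overlaps.
Aquarium Tasting starts before Park Transfer ends → Park Transfer and Aquarium Tasting overlap.
Aquarium Hike starts before Park Transfer ends → Park Transfer and Aquarium Hike overlap.
Gardens Photo starts before Park Transfer ends → Park Transfer and Gardens Photo overlap.
Museum Hike starts after Park Transfer ends.
Aquarium Hike starts before Aquarium Tasting ends → Aquarium Tasting and Aquarium Hike overlap.
Gardens Photo starts before Aquarium Tasting ends → Aquarium Tasting and Gardens Photo overlap.
Museum Hike starts after Aquarium Tasting ends.
Gardens Photo starts before Aquarium Hike ends → Aquarium Hike and Gardens Photo overlap.
Museum Hike starts after Aquarium Hike ends.
Museum Hike starts before Gardens Photo ends → Gardens Photo and Museum Hike overlap.

Aquarium Hike & Aquarium Tasting, Aquarium Hike & Gardens Photo, Aquarium Hike & Park Transfer, Aquarium Tasting & Gardens Photo, Aquarium Tasting & Park Transfer, Gardens Photo & Museum Hike, Gardens Photo & Park Transfer, Harbour Tour & Observatory Tour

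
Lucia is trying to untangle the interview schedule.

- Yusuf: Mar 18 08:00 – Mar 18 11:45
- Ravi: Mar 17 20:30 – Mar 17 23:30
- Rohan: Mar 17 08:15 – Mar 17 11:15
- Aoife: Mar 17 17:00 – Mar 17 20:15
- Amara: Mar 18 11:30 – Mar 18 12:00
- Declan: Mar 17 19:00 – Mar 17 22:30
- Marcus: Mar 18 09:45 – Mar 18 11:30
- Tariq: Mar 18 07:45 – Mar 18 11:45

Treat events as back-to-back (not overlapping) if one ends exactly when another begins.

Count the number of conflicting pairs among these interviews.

Two intervals overlap when each starts before the other ends.
Sorted by start: Rohan, Aoife, Declan, Ravi, Tariq, Yusuf, Marcus, Amara.
Aoife starts after Rohan ends; Rohan is clear from here.
Declan starts before Aoife ends → Aoife and Declan overlap.
Ravi starts after Aoife ends; Aoife is clear from here.
Ravi starts before Declan ends → Declan and Ravi overlap.
Tariq starts after Declan ends; Declan is clear from here.
Tariq starts after Ravi ends; Ravi is clear from here.
Yusuf starts before Tariq ends → Tariq and Yusuf overlap.
Marcus starts before Tariq ends → Tariq and Marcus overlap.
Amara starts before Tariq ends → Tariq and Amara overlap.
Marcus starts before Yusuf ends → Yusuf and Marcus overlap.
Amara starts before Yusuf ends → Yusuf and Amara overlap.
Amara starts exactly when Marcus ends (back-to-back, no overlap).
Overlapping pairs: Amara & Tariq, Amara & Yusuf, Aoife & Declan, Declan & Ravi, Marcus & Tariq, Marcus & Yusuf, Tariq & Yusuf — 7 in total.

7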